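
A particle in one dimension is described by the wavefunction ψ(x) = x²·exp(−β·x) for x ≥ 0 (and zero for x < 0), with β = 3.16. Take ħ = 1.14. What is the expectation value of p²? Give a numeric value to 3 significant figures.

p² ψ = −ħ² d²ψ/dx²; ⟨p²⟩ = −ħ² ∫ ψ*·ψ'' dx / ∫|ψ|² dx.
Differentiate x²·exp(−β·x) with the product rule; every integrand then reduces to terms xʲ·e^(−2βx) on [0, ∞), with ∫₀^∞ xʲ·e^(−2βx) dx = j!/(2β)^(j+1).
State is unnormalized: ∫|ψ|² dx = 0.0023803, and ∫ψ*·(−ħ² ψ'') dx = 0.010296, so ⟨p²⟩ = 0.010296 / 0.0023803.
⟨p²⟩ = 4.3258.

4.33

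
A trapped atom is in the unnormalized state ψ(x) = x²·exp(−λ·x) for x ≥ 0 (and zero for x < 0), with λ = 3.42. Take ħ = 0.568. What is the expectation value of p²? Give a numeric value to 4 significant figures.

1.258

p² ψ = −ħ² d²ψ/dx²; ⟨p²⟩ = −ħ² ∫ ψ*·ψ'' dx / ∫|ψ|² dx.
Differentiate x²·exp(−λ·x) with the product rule; every integrand then reduces to terms xʲ·e^(−2λx) on [0, ∞), with ∫₀^∞ xʲ·e^(−2λx) dx = j!/(2λ)^(j+1).
State is unnormalized: ∫|ψ|² dx = 0.0016030, and ∫ψ*·(−ħ² ψ'') dx = 0.0020163, so ⟨p²⟩ = 0.0020163 / 0.0016030.
⟨p²⟩ = 1.2578.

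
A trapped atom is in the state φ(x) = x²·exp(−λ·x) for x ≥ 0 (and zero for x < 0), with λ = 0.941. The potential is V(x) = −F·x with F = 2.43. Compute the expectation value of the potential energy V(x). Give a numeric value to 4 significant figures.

-6.456

⟨V⟩ = ∫ V(x)·|φ|² dx / ∫|φ|² dx.
Every integrand reduces to terms xʲ·e^(−2λx) on [0, ∞); use ∫₀^∞ xʲ·e^(−2λx) dx = j!/(2λ)^(j+1).
State is unnormalized: ∫|φ|² dx = 1.0165, and ∫φ*·V(x)·φ dx = -6.5625, so ⟨V⟩ = -6.5625 / 1.0165.
⟨V⟩ = -6.4559.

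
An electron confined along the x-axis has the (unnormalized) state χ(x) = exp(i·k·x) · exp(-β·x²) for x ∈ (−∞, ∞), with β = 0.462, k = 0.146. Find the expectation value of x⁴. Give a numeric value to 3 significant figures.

0.878

⟨x⁴⟩ = ∫ x⁴·|χ|² dx / ∫|χ|² dx (integrals over the domain).
Gaussian moments: ∫x^(2j)·e^(−2βx²) dx = (2j−1)!!/(4β)^j · √(π/(2β)), odd powers integrate to 0; here √(π/(2β)) = 1.8439.
State is unnormalized: ∫|χ|² dx = 1.8439, and ∫χ*·x⁴·χ dx = 1.6198, so ⟨x⁴⟩ = 1.6198 / 1.8439.
⟨x⁴⟩ = 0.87845.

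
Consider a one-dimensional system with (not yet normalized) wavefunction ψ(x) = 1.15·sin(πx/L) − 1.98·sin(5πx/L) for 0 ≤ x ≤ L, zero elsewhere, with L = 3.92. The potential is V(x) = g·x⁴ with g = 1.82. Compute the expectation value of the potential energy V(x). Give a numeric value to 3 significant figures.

70.4

⟨V⟩ = ∫ V(x)·|ψ|² dx / ∫|ψ|² dx.
On 0 ≤ x ≤ L (j ≠ l): ∫sin²(jπx/L) dx = L/2, ∫sin(jπx/L)·sin(lπx/L) dx = 0; diagonal moments ∫x·sin²(jπx/L) dx = L²/4, ∫x²·sin²(jπx/L) dx = L³·(1/6 − 1/(4j²π²)); cross terms ∫x·sin(jπx/L)·sin(lπx/L) dx = 0 for j + l even and −4jlL²/(π²(j² − l²)²) for j + l odd, ∫x²·sin(jπx/L)·sin(lπx/L) dx = (−1)^(j+l)·4jlL³/(π²(j² − l²)²); higher powers the same way via product-to-sum and parts.
State is unnormalized: ∫|ψ|² dx = 10.276, and ∫ψ*·V(x)·ψ dx = 723.20, so ⟨V⟩ = 723.20 / 10.276.
⟨V⟩ = 70.377.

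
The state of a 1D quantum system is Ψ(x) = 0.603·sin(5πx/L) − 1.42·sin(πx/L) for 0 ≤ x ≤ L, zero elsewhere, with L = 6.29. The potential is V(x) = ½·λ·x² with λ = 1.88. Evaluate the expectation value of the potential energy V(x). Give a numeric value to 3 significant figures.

10.6

⟨V⟩ = ∫ V(x)·|Ψ|² dx / ∫|Ψ|² dx.
On 0 ≤ x ≤ L (j ≠ l): ∫sin²(jπx/L) dx = L/2, ∫sin(jπx/L)·sin(lπx/L) dx = 0; diagonal moments ∫x·sin²(jπx/L) dx = L²/4, ∫x²·sin²(jπx/L) dx = L³·(1/6 − 1/(4j²π²)); cross terms ∫x·sin(jπx/L)·sin(lπx/L) dx = 0 for j + l even and −4jlL²/(π²(j² − l²)²) for j + l odd, ∫x²·sin(jπx/L)·sin(lπx/L) dx = (−1)^(j+l)·4jlL³/(π²(j² − l²)²); higher powers the same way via product-to-sum and parts.
State is unnormalized: ∫|Ψ|² dx = 7.4851, and ∫Ψ*·V(x)·Ψ dx = 79.348, so ⟨V⟩ = 79.348 / 7.4851.
⟨V⟩ = 10.601.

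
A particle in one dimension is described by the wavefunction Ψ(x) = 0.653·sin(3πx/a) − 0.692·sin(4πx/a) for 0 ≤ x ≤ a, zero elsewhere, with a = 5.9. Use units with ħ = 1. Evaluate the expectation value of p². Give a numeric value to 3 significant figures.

p² Ψ = −ħ² d²Ψ/dx²; ⟨p²⟩ = −ħ² ∫ Ψ*·Ψ'' dx / ∫|Ψ|² dx.
d²/dx² sin(jπx/a) = −(jπ/a)²·sin(jπx/a); on 0 ≤ x ≤ a, ∫sin²(jπx/a) dx = a/2 and ∫sin(jπx/a)·sin(lπx/a) dx = 0 for j ≠ l, so only diagonal terms survive in ∫|Ψ|² and ∫Ψ·Ψ″; ∫Ψ·Ψ′ dx = [Ψ²/2] between the walls = 0.
State is unnormalized: ∫|Ψ|² dx = 2.6706, and ∫Ψ*·(−ħ² Ψ'') dx = 9.6183, so ⟨p²⟩ = 9.6183 / 2.6706.
⟨p²⟩ = 3.6016.

3.60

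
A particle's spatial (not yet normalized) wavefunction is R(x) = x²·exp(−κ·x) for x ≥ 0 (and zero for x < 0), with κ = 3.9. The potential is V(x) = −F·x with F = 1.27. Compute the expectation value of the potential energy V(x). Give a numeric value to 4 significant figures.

⟨V⟩ = ∫ V(x)·|R|² dx / ∫|R|² dx.
Every integrand reduces to terms xʲ·e^(−2κx) on [0, ∞); use ∫₀^∞ xʲ·e^(−2κx) dx = j!/(2κ)^(j+1).
State is unnormalized: ∫|R|² dx = 0.00083126, and ∫R*·V(x)·R dx = -0.00067673, so ⟨V⟩ = -0.00067673 / 0.00083126.
⟨V⟩ = -0.81410.

-0.8141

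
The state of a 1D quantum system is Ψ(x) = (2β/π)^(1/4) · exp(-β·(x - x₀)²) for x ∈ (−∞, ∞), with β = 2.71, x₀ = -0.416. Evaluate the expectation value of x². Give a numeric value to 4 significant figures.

⟨x²⟩ = ∫ x²·|Ψ|² dx (integrals over the domain).
Gaussian moments (u = x − x₀): ∫u^(2j)·e^(−2βu²) du = (2j−1)!!/(4β)^j · √(π/(2β)), odd powers integrate to 0; here √(π/(2β)) = 0.76133.
⟨x²⟩ = 0.26531.

0.2653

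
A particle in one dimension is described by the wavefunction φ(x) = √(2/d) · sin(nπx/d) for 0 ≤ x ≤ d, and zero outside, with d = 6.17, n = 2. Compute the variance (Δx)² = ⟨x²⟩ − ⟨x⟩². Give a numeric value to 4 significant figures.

Compute ⟨x⟩ and ⟨x²⟩ separately, then (Δx)² = ⟨x²⟩ − ⟨x⟩².
With sin²θ = (1 − cos2θ)/2 on 0 ≤ x ≤ d: ∫sin²(nπx/d) dx = d/2, ∫x·sin²(nπx/d) dx = d²/4, ∫x²·sin²(nπx/d) dx = d³·(1/6 − 1/(4n²π²)); higher powers xᵏ the same way, integrating xᵏ·cos(2nπx/d) by parts.
⟨x⟩ = 3.0850 and ⟨x²⟩ = 12.207.
(Δx)² = 12.207 − (3.0850)² = 2.6903.

2.690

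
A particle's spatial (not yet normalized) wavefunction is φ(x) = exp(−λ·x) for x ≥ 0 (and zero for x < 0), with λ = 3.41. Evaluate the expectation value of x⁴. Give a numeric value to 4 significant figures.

⟨x⁴⟩ = ∫ x⁴·|φ|² dx / ∫|φ|² dx (integrals over the domain).
Every integrand reduces to terms xʲ·e^(−2λx) on [0, ∞); use ∫₀^∞ xʲ·e^(−2λx) dx = j!/(2λ)^(j+1).
State is unnormalized: ∫|φ|² dx = 0.14663, and ∫φ*·x⁴·φ dx = 0.0016266, so ⟨x⁴⟩ = 0.0016266 / 0.14663.
⟨x⁴⟩ = 0.011094.

0.01109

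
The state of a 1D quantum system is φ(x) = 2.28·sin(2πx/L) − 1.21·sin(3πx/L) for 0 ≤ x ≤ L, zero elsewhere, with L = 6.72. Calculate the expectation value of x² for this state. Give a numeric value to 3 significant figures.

⟨x²⟩ = ∫ x²·|φ|² dx / ∫|φ|² dx (integrals over the domain).
On 0 ≤ x ≤ L (j ≠ l): ∫sin²(jπx/L) dx = L/2, ∫sin(jπx/L)·sin(lπx/L) dx = 0; diagonal moments ∫x·sin²(jπx/L) dx = L²/4, ∫x²·sin²(jπx/L) dx = L³·(1/6 − 1/(4j²π²)); cross terms ∫x·sin(jπx/L)·sin(lπx/L) dx = 0 for j + l even and −4jlL²/(π²(j² − l²)²) for j + l odd, ∫x²·sin(jπx/L)·sin(lπx/L) dx = (−1)^(j+l)·4jlL³/(π²(j² − l²)²); higher powers the same way via product-to-sum and parts.
State is unnormalized: ∫|φ|² dx = 22.386, and ∫φ*·x²·φ dx = 488.60, so ⟨x²⟩ = 488.60 / 22.386.
⟨x²⟩ = 21.826.

21.8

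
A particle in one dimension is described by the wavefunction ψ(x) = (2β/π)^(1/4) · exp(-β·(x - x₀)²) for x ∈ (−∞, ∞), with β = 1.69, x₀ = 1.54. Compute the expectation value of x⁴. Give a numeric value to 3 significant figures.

⟨x⁴⟩ = ∫ x⁴·|ψ|² dx (integrals over the domain).
Gaussian moments (u = x − x₀): ∫u^(2j)·e^(−2βu²) du = (2j−1)!!/(4β)^j · √(π/(2β)), odd powers integrate to 0; here √(π/(2β)) = 0.96409.
⟨x⁴⟩ = 7.7951.

7.80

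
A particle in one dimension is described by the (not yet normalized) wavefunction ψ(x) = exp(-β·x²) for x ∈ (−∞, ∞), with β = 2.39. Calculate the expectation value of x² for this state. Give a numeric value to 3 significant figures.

0.105

⟨x²⟩ = ∫ x²·|ψ|² dx / ∫|ψ|² dx (integrals over the domain).
Gaussian moments: ∫x^(2j)·e^(−2βx²) dx = (2j−1)!!/(4β)^j · √(π/(2β)), odd powers integrate to 0; here √(π/(2β)) = 0.81070.
State is unnormalized: ∫|ψ|² dx = 0.81070, and ∫ψ*·x²·ψ dx = 0.084801, so ⟨x²⟩ = 0.084801 / 0.81070.
⟨x²⟩ = 0.10460.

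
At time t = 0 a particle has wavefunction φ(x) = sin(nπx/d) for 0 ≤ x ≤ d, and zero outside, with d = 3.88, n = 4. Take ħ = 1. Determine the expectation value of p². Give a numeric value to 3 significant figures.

p² φ = −ħ² d²φ/dx²; ⟨p²⟩ = −ħ² ∫ φ*·φ'' dx / ∫|φ|² dx.
d/dx sin(nπx/d) = (nπ/d)·cos(nπx/d) and d²/dx² sin(nπx/d) = −(nπ/d)²·sin(nπx/d); on 0 ≤ x ≤ d, ∫sin²(nπx/d) dx = d/2 and ∫sin(nπx/d)·cos(nπx/d) dx = 0.
State is unnormalized: ∫|φ|² dx = 1.9400, and ∫φ*·(−ħ² φ'') dx = 20.350, so ⟨p²⟩ = 20.350 / 1.9400.
⟨p²⟩ = 10.490.

10.5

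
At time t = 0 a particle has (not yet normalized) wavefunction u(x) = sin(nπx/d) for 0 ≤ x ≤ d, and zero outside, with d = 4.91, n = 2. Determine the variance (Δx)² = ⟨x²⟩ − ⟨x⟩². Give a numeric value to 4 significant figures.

1.704

Compute ⟨x⟩ and ⟨x²⟩ separately, then (Δx)² = ⟨x²⟩ − ⟨x⟩².
With sin²θ = (1 − cos2θ)/2 on 0 ≤ x ≤ d: ∫sin²(nπx/d) dx = d/2, ∫x·sin²(nπx/d) dx = d²/4, ∫x²·sin²(nπx/d) dx = d³·(1/6 − 1/(4n²π²)); higher powers xᵏ the same way, integrating xᵏ·cos(2nπx/d) by parts.
Normalization: ∫|u|² dx = 2.4550.
⟨x⟩ = 2.4550 and ⟨x²⟩ = 7.7307.
(Δx)² = 7.7307 − (2.4550)² = 1.7037.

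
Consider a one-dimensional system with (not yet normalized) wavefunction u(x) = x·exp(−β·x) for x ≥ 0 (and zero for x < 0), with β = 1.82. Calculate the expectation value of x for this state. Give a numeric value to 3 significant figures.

0.824

⟨x⟩ = ∫ x·|u|² dx / ∫|u|² dx (integrals over the domain).
Every integrand reduces to terms xʲ·e^(−2βx) on [0, ∞); use ∫₀^∞ xʲ·e^(−2βx) dx = j!/(2β)^(j+1).
State is unnormalized: ∫|u|² dx = 0.041469, and ∫u*·x·u dx = 0.034178, so ⟨x⟩ = 0.034178 / 0.041469.
⟨x⟩ = 0.82418.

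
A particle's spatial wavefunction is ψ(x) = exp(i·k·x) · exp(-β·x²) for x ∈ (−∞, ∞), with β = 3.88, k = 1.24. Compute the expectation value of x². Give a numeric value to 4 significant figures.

⟨x²⟩ = ∫ x²·|ψ|² dx / ∫|ψ|² dx (integrals over the domain).
Gaussian moments: ∫x^(2j)·e^(−2βx²) dx = (2j−1)!!/(4β)^j · √(π/(2β)), odd powers integrate to 0; here √(π/(2β)) = 0.63627.
State is unnormalized: ∫|ψ|² dx = 0.63627, and ∫ψ*·x²·ψ dx = 0.040997, so ⟨x²⟩ = 0.040997 / 0.63627.
⟨x²⟩ = 0.064433.

0.06443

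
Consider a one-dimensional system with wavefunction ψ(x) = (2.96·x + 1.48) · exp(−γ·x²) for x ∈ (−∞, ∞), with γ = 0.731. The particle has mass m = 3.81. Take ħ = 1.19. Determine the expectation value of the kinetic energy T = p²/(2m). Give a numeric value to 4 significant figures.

T = −(ħ²/2m) d²/dx², so ⟨T⟩ = −(ħ²/2m) ∫ ψ*·ψ'' dx / ∫|ψ|² dx; with m = 3.81.
Expand each integrand as polynomial × e^(−2γx²) and use ∫x^(2j)·e^(−2γx²) dx = (2j−1)!!/(4γ)^j · √(π/(2γ)), odd powers → 0; here √(π/(2γ)) = 1.4659. Differentiate with the product rule, d/dx e^(−γx²) = −2γx·e^(−γx²).
State is unnormalized: ∫|ψ|² dx = 7.6033, and ∫ψ*·(−ħ²/2m · ψ'') dx = 2.2263, so ⟨T⟩ = 2.2263 / 7.6033.
⟨T⟩ = 0.29281.

0.2928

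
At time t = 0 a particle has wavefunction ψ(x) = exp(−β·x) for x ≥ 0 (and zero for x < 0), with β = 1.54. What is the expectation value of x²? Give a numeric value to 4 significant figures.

0.2108

⟨x²⟩ = ∫ x²·|ψ|² dx / ∫|ψ|² dx (integrals over the domain).
Every integrand reduces to terms xʲ·e^(−2βx) on [0, ∞); use ∫₀^∞ xʲ·e^(−2βx) dx = j!/(2β)^(j+1).
State is unnormalized: ∫|ψ|² dx = 0.32468, and ∫ψ*·x²·ψ dx = 0.068451, so ⟨x²⟩ = 0.068451 / 0.32468.
⟨x²⟩ = 0.21083.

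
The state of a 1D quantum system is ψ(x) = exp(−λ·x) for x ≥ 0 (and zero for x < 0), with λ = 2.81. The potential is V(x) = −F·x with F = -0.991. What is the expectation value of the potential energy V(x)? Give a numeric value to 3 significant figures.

⟨V⟩ = ∫ V(x)·|ψ|² dx / ∫|ψ|² dx.
Every integrand reduces to terms xʲ·e^(−2λx) on [0, ∞); use ∫₀^∞ xʲ·e^(−2λx) dx = j!/(2λ)^(j+1).
State is unnormalized: ∫|ψ|² dx = 0.17794, and ∫ψ*·V(x)·ψ dx = 0.031376, so ⟨V⟩ = 0.031376 / 0.17794.
⟨V⟩ = 0.17633.

0.176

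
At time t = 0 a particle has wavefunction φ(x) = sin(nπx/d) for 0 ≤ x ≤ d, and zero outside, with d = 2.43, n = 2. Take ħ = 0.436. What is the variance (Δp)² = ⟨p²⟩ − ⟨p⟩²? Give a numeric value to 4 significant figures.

1.271

Compute ⟨p⟩ and ⟨p²⟩ separately; (Δp)² = ⟨p²⟩ − ⟨p⟩².
d/dx sin(nπx/d) = (nπ/d)·cos(nπx/d) and d²/dx² sin(nπx/d) = −(nπ/d)²·sin(nπx/d); on 0 ≤ x ≤ d, ∫sin²(nπx/d) dx = d/2 and ∫sin(nπx/d)·cos(nπx/d) dx = 0.
Normalization: ∫|φ|² dx = 1.2150.
⟨p⟩ = 0.0000 and ⟨p²⟩ = 1.2709.
(Δp)² = 1.2709 − (0.0000)² = 1.2709.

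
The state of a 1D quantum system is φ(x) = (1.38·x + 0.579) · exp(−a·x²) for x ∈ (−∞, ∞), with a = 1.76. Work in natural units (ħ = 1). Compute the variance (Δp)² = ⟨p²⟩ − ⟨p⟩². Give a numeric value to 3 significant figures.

3.33

Compute ⟨p⟩ and ⟨p²⟩ separately; (Δp)² = ⟨p²⟩ − ⟨p⟩².
Expand each integrand as polynomial × e^(−2ax²) and use ∫x^(2j)·e^(−2ax²) dx = (2j−1)!!/(4a)^j · √(π/(2a)), odd powers → 0; here √(π/(2a)) = 0.94472. Differentiate with the product rule, d/dx e^(−ax²) = −2ax·e^(−ax²).
Normalization: ∫|φ|² dx = 0.57227.
⟨p⟩ = 0.0000 and ⟨p²⟩ = 3.3319.
(Δp)² = 3.3319 − (0.0000)² = 3.3319.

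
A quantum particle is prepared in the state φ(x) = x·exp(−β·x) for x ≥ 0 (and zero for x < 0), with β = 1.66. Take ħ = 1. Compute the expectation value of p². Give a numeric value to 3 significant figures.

p² φ = −ħ² d²φ/dx²; ⟨p²⟩ = −ħ² ∫ φ*·φ'' dx / ∫|φ|² dx.
Differentiate x·exp(−β·x) with the product rule; every integrand then reduces to terms xʲ·e^(−2βx) on [0, ∞), with ∫₀^∞ xʲ·e^(−2βx) dx = j!/(2β)^(j+1).
State is unnormalized: ∫|φ|² dx = 0.054653, and ∫φ*·(−ħ² φ'') dx = 0.15060, so ⟨p²⟩ = 0.15060 / 0.054653.
⟨p²⟩ = 2.7556.

2.76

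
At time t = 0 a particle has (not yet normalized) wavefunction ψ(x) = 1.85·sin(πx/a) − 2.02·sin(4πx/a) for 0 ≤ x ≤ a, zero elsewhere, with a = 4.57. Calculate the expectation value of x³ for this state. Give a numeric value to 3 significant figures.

22.2

⟨x³⟩ = ∫ x³·|ψ|² dx / ∫|ψ|² dx (integrals over the domain).
On 0 ≤ x ≤ a (j ≠ l): ∫sin²(jπx/a) dx = a/2, ∫sin(jπx/a)·sin(lπx/a) dx = 0; diagonal moments ∫x·sin²(jπx/a) dx = a²/4, ∫x²·sin²(jπx/a) dx = a³·(1/6 − 1/(4j²π²)); cross terms ∫x·sin(jπx/a)·sin(lπx/a) dx = 0 for j + l even and −4jla²/(π²(j² − l²)²) for j + l odd, ∫x²·sin(jπx/a)·sin(lπx/a) dx = (−1)^(j+l)·4jla³/(π²(j² − l²)²); higher powers the same way via product-to-sum and parts.
State is unnormalized: ∫|ψ|² dx = 17.144, and ∫ψ*·x³·ψ dx = 381.20, so ⟨x³⟩ = 381.20 / 17.144.
⟨x³⟩ = 22.235.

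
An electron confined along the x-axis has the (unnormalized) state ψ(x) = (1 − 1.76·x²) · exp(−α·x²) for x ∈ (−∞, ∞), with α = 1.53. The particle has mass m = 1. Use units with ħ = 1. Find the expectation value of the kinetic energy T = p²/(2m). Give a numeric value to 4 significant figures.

2.449

T = −(ħ²/2m) d²/dx², so ⟨T⟩ = −(ħ²/2m) ∫ ψ*·ψ'' dx / ∫|ψ|² dx; with m = 1.
Expand each integrand as polynomial × e^(−2αx²) and use ∫x^(2j)·e^(−2αx²) dx = (2j−1)!!/(4α)^j · √(π/(2α)), odd powers → 0; here √(π/(2α)) = 1.0132. Differentiate with the product rule, d/dx e^(−αx²) = −2αx·e^(−αx²).
State is unnormalized: ∫|ψ|² dx = 0.68186, and ∫ψ*·(−ħ²/2m · ψ'') dx = 1.6697, so ⟨T⟩ = 1.6697 / 0.68186.
⟨T⟩ = 2.4487.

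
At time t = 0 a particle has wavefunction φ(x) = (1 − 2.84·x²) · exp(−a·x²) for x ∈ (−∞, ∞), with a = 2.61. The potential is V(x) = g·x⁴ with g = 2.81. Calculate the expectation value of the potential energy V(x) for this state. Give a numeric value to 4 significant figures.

⟨V⟩ = ∫ V(x)·|φ|² dx / ∫|φ|² dx.
Expand each integrand as polynomial × e^(−2ax²) and use ∫x^(2j)·e^(−2ax²) dx = (2j−1)!!/(4a)^j · √(π/(2a)), odd powers → 0; here √(π/(2a)) = 0.77578.
State is unnormalized: ∫|φ|² dx = 0.52593, and ∫φ*·V(x)·φ dx = 0.052185, so ⟨V⟩ = 0.052185 / 0.52593.
⟨V⟩ = 0.099223.

0.09922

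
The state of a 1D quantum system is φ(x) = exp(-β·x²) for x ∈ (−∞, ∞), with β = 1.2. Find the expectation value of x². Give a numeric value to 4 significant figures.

0.2083

⟨x²⟩ = ∫ x²·|φ|² dx / ∫|φ|² dx (integrals over the domain).
Gaussian moments: ∫x^(2j)·e^(−2βx²) dx = (2j−1)!!/(4β)^j · √(π/(2β)), odd powers integrate to 0; here √(π/(2β)) = 1.1441.
State is unnormalized: ∫|φ|² dx = 1.1441, and ∫φ*·x²·φ dx = 0.23836, so ⟨x²⟩ = 0.23836 / 1.1441.
⟨x²⟩ = 0.20833.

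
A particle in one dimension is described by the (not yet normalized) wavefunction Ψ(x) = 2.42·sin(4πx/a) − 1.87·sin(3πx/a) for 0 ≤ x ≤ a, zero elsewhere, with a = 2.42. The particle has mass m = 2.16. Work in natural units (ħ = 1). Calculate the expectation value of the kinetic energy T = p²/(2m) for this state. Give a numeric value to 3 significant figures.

5.22

T = −(ħ²/2m) d²/dx², so ⟨T⟩ = −(ħ²/2m) ∫ Ψ*·Ψ'' dx / ∫|Ψ|² dx; with m = 2.16.
d²/dx² sin(jπx/a) = −(jπ/a)²·sin(jπx/a); on 0 ≤ x ≤ a, ∫sin²(jπx/a) dx = a/2 and ∫sin(jπx/a)·sin(lπx/a) dx = 0 for j ≠ l, so only diagonal terms survive in ∫|Ψ|² and ∫Ψ·Ψ″; ∫Ψ·Ψ′ dx = [Ψ²/2] between the walls = 0.
State is unnormalized: ∫|Ψ|² dx = 11.317, and ∫Ψ*·(−ħ²/2m · Ψ'') dx = 59.086, so ⟨T⟩ = 59.086 / 11.317.
⟨T⟩ = 5.2208.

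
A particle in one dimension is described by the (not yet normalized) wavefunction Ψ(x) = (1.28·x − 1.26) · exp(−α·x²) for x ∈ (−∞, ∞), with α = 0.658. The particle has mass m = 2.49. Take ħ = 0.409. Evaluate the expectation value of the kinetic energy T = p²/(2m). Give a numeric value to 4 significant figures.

0.03455

T = −(ħ²/2m) d²/dx², so ⟨T⟩ = −(ħ²/2m) ∫ Ψ*·Ψ'' dx / ∫|Ψ|² dx; with m = 2.49.
Expand each integrand as polynomial × e^(−2αx²) and use ∫x^(2j)·e^(−2αx²) dx = (2j−1)!!/(4α)^j · √(π/(2α)), odd powers → 0; here √(π/(2α)) = 1.5451. Differentiate with the product rule, d/dx e^(−αx²) = −2αx·e^(−αx²).
State is unnormalized: ∫|Ψ|² dx = 3.4147, and ∫Ψ*·(−ħ²/2m · Ψ'') dx = 0.11799, so ⟨T⟩ = 0.11799 / 3.4147.
⟨T⟩ = 0.034553.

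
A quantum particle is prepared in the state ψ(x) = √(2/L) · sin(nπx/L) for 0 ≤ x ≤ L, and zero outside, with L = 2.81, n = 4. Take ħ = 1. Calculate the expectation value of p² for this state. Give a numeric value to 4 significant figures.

p² ψ = −ħ² d²ψ/dx²; ⟨p²⟩ = −ħ² ∫ ψ*·ψ'' dx.
d/dx sin(nπx/L) = (nπ/L)·cos(nπx/L) and d²/dx² sin(nπx/L) = −(nπ/L)²·sin(nπx/L); on 0 ≤ x ≤ L, ∫sin²(nπx/L) dx = L/2 and ∫sin(nπx/L)·cos(nπx/L) dx = 0.
⟨p²⟩ = 19.999.

20.00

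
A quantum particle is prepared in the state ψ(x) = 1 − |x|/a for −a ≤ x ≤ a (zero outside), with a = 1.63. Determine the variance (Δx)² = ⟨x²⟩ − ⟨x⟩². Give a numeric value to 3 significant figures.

0.266

Compute ⟨x⟩ and ⟨x²⟩ separately, then (Δx)² = ⟨x²⟩ − ⟨x⟩².
ψ is even, so ∫ over [−a, a] = 2∫₀ᵃ with ψ = 1 − x/a there: ∫₀ᵃ (1 − x/a)² dx = a/3, ∫₀ᵃ x²(1 − x/a)² dx = a³/30, ∫₀ᵃ x⁴(1 − x/a)² dx = a⁵/105.
Normalization: ∫|ψ|² dx = 1.0867.
⟨x⟩ = 0.0000 and ⟨x²⟩ = 0.26569.
(Δx)² = 0.26569 − (0.0000)² = 0.26569.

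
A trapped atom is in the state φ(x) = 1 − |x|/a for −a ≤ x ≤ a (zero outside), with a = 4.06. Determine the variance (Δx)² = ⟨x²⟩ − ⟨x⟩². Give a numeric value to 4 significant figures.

1.648

Compute ⟨x⟩ and ⟨x²⟩ separately, then (Δx)² = ⟨x²⟩ − ⟨x⟩².
φ is even, so ∫ over [−a, a] = 2∫₀ᵃ with φ = 1 − x/a there: ∫₀ᵃ (1 − x/a)² dx = a/3, ∫₀ᵃ x²(1 − x/a)² dx = a³/30, ∫₀ᵃ x⁴(1 − x/a)² dx = a⁵/105.
Normalization: ∫|φ|² dx = 2.7067.
⟨x⟩ = 0.0000 and ⟨x²⟩ = 1.6484.
(Δx)² = 1.6484 − (0.0000)² = 1.6484.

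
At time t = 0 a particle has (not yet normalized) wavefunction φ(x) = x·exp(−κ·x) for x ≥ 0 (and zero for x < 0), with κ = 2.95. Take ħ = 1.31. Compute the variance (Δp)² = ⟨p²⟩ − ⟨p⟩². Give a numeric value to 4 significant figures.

Compute ⟨p⟩ and ⟨p²⟩ separately; (Δp)² = ⟨p²⟩ − ⟨p⟩².
Differentiate x·exp(−κ·x) with the product rule; every integrand then reduces to terms xʲ·e^(−2κx) on [0, ∞), with ∫₀^∞ xʲ·e^(−2κx) dx = j!/(2κ)^(j+1).
Normalization: ∫|φ|² dx = 0.0097381.
⟨p⟩ = 0.0000 and ⟨p²⟩ = 14.934.
(Δp)² = 14.934 − (0.0000)² = 14.934.

14.93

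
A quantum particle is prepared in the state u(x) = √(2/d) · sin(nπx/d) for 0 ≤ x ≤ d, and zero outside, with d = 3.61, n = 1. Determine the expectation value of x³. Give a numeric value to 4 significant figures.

8.186

⟨x³⟩ = ∫ x³·|u|² dx (integrals over the domain).
With sin²θ = (1 − cos2θ)/2 on 0 ≤ x ≤ d: ∫sin²(nπx/d) dx = d/2, ∫x·sin²(nπx/d) dx = d²/4, ∫x²·sin²(nπx/d) dx = d³·(1/6 − 1/(4n²π²)); higher powers xᵏ the same way, integrating xᵏ·cos(2nπx/d) by parts.
⟨x³⟩ = 8.1864.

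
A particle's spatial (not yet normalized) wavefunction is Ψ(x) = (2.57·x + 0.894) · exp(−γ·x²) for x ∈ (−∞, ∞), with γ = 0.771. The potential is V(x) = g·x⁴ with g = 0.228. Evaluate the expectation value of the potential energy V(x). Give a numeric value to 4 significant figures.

0.2814

⟨V⟩ = ∫ V(x)·|Ψ|² dx / ∫|Ψ|² dx.
Expand each integrand as polynomial × e^(−2γx²) and use ∫x^(2j)·e^(−2γx²) dx = (2j−1)!!/(4γ)^j · √(π/(2γ)), odd powers → 0; here √(π/(2γ)) = 1.4274.
State is unnormalized: ∫|Ψ|² dx = 4.1977, and ∫Ψ*·V(x)·Ψ dx = 1.1813, so ⟨V⟩ = 1.1813 / 4.1977.
⟨V⟩ = 0.28140.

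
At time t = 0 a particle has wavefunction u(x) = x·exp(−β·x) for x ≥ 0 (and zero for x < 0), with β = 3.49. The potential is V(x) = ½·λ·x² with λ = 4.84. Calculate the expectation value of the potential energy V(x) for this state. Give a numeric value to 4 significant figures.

⟨V⟩ = ∫ V(x)·|u|² dx / ∫|u|² dx.
Every integrand reduces to terms xʲ·e^(−2βx) on [0, ∞); use ∫₀^∞ xʲ·e^(−2βx) dx = j!/(2β)^(j+1).
State is unnormalized: ∫|u|² dx = 0.0058812, and ∫u*·V(x)·u dx = 0.0035055, so ⟨V⟩ = 0.0035055 / 0.0058812.
⟨V⟩ = 0.59605.

0.5961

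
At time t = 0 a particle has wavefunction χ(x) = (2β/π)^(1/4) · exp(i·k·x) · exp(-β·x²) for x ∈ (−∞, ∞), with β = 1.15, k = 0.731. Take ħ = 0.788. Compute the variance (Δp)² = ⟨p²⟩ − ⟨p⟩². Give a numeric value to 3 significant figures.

0.714

Compute ⟨p⟩ and ⟨p²⟩ separately; (Δp)² = ⟨p²⟩ − ⟨p⟩².
Gaussian moments: ∫x^(2j)·e^(−2βx²) dx = (2j−1)!!/(4β)^j · √(π/(2β)), odd powers integrate to 0; here √(π/(2β)) = 1.1687. Derivatives: χ′ = (ik − 2βx)·χ, χ″ = ((ik − 2βx)² − 2β)·χ; the odd-in-x pieces drop out.
⟨p⟩ = 0.57603 and ⟨p²⟩ = 1.0459.
(Δp)² = 1.0459 − (0.57603)² = 0.71409.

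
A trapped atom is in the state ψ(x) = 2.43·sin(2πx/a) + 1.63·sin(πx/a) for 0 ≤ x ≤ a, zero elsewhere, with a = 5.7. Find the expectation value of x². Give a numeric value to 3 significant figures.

⟨x²⟩ = ∫ x²·|ψ|² dx / ∫|ψ|² dx (integrals over the domain).
On 0 ≤ x ≤ a (j ≠ l): ∫sin²(jπx/a) dx = a/2, ∫sin(jπx/a)·sin(lπx/a) dx = 0; diagonal moments ∫x·sin²(jπx/a) dx = a²/4, ∫x²·sin²(jπx/a) dx = a³·(1/6 − 1/(4j²π²)); cross terms ∫x·sin(jπx/a)·sin(lπx/a) dx = 0 for j + l even and −4jla²/(π²(j² − l²)²) for j + l odd, ∫x²·sin(jπx/a)·sin(lπx/a) dx = (−1)^(j+l)·4jla³/(π²(j² − l²)²); higher powers the same way via product-to-sum and parts.
State is unnormalized: ∫|ψ|² dx = 24.401, and ∫ψ*·x²·ψ dx = 112.75, so ⟨x²⟩ = 112.75 / 24.401.
⟨x²⟩ = 4.6206.

4.62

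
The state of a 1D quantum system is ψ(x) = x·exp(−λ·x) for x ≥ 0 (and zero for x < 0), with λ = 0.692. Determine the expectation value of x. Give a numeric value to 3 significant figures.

⟨x⟩ = ∫ x·|ψ|² dx / ∫|ψ|² dx (integrals over the domain).
Every integrand reduces to terms xʲ·e^(−2λx) on [0, ∞); use ∫₀^∞ xʲ·e^(−2λx) dx = j!/(2λ)^(j+1).
State is unnormalized: ∫|ψ|² dx = 0.75443, and ∫ψ*·x·ψ dx = 1.6353, so ⟨x⟩ = 1.6353 / 0.75443.
⟨x⟩ = 2.1676.

2.17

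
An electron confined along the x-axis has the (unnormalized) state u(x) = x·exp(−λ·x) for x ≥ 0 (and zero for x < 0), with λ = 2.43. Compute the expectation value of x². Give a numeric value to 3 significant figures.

⟨x²⟩ = ∫ x²·|u|² dx / ∫|u|² dx (integrals over the domain).
Every integrand reduces to terms xʲ·e^(−2λx) on [0, ∞); use ∫₀^∞ xʲ·e^(−2λx) dx = j!/(2λ)^(j+1).
State is unnormalized: ∫|u|² dx = 0.017423, and ∫u*·x²·u dx = 0.0088518, so ⟨x²⟩ = 0.0088518 / 0.017423.
⟨x²⟩ = 0.50805.

0.508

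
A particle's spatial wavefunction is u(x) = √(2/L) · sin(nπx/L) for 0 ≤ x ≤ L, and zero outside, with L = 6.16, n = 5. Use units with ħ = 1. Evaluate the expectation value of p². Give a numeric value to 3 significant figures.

p² u = −ħ² d²u/dx²; ⟨p²⟩ = −ħ² ∫ u*·u'' dx.
d/dx sin(nπx/L) = (nπ/L)·cos(nπx/L) and d²/dx² sin(nπx/L) = −(nπ/L)²·sin(nπx/L); on 0 ≤ x ≤ L, ∫sin²(nπx/L) dx = L/2 and ∫sin(nπx/L)·cos(nπx/L) dx = 0.
⟨p²⟩ = 6.5025.

6.50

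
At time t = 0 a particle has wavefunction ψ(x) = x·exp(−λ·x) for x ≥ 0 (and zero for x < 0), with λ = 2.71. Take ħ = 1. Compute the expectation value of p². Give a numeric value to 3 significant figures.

7.34

p² ψ = −ħ² d²ψ/dx²; ⟨p²⟩ = −ħ² ∫ ψ*·ψ'' dx / ∫|ψ|² dx.
Differentiate x·exp(−λ·x) with the product rule; every integrand then reduces to terms xʲ·e^(−2λx) on [0, ∞), with ∫₀^∞ xʲ·e^(−2λx) dx = j!/(2λ)^(j+1).
State is unnormalized: ∫|ψ|² dx = 0.012561, and ∫ψ*·(−ħ² ψ'') dx = 0.092251, so ⟨p²⟩ = 0.092251 / 0.012561.
⟨p²⟩ = 7.3441.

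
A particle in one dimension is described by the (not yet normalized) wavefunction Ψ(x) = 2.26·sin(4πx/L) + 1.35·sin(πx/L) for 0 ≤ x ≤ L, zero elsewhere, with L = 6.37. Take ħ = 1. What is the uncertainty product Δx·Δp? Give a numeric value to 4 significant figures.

Δx = √(⟨x²⟩−⟨x⟩²), Δp = √(⟨p²⟩−⟨p⟩²).
On 0 ≤ x ≤ L (j ≠ l): ∫sin²(jπx/L) dx = L/2, ∫sin(jπx/L)·sin(lπx/L) dx = 0; diagonal moments ∫x·sin²(jπx/L) dx = L²/4, ∫x²·sin²(jπx/L) dx = L³·(1/6 − 1/(4j²π²)); cross terms ∫x·sin(jπx/L)·sin(lπx/L) dx = 0 for j + l even and −4jlL²/(π²(j² − l²)²) for j + l odd, ∫x²·sin(jπx/L)·sin(lπx/L) dx = (−1)^(j+l)·4jlL³/(π²(j² − l²)²); higher powers the same way via product-to-sum and parts. d²/dx² sin(jπx/L) = −(jπ/L)²·sin(jπx/L); on 0 ≤ x ≤ L, ∫sin²(jπx/L) dx = L/2 and ∫sin(jπx/L)·sin(lπx/L) dx = 0 for j ≠ l, so only diagonal terms survive in ∫|Ψ|² and ∫Ψ·Ψ″; ∫Ψ·Ψ′ dx = [Ψ²/2] between the walls = 0.
Normalization: ∫|Ψ|² dx = 22.072.
⟨x⟩ = 3.1042, ⟨x²⟩ = 12.375 ⇒ Δx = 1.6552.
⟨p⟩ = 0.0000, ⟨p²⟩ = 2.9322 ⇒ Δp = 1.7124.
Δx·Δp = 2.8343.

2.834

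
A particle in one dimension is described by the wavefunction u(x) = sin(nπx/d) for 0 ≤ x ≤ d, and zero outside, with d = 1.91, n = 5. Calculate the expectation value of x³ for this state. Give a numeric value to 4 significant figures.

1.721

⟨x³⟩ = ∫ x³·|u|² dx / ∫|u|² dx (integrals over the domain).
With sin²θ = (1 − cos2θ)/2 on 0 ≤ x ≤ d: ∫sin²(nπx/d) dx = d/2, ∫x·sin²(nπx/d) dx = d²/4, ∫x²·sin²(nπx/d) dx = d³·(1/6 − 1/(4n²π²)); higher powers xᵏ the same way, integrating xᵏ·cos(2nπx/d) by parts.
State is unnormalized: ∫|u|² dx = 0.95500, and ∫u*·x³·u dx = 1.6434, so ⟨x³⟩ = 1.6434 / 0.95500.
⟨x³⟩ = 1.7208.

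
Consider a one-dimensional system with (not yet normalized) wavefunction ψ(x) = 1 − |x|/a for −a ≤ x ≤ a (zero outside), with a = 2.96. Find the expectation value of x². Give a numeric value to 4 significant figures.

0.8762

⟨x²⟩ = ∫ x²·|ψ|² dx / ∫|ψ|² dx (integrals over the domain).
ψ is even, so ∫ over [−a, a] = 2∫₀ᵃ with ψ = 1 − x/a there: ∫₀ᵃ (1 − x/a)² dx = a/3, ∫₀ᵃ x²(1 − x/a)² dx = a³/30, ∫₀ᵃ x⁴(1 − x/a)² dx = a⁵/105.
State is unnormalized: ∫|ψ|² dx = 1.9733, and ∫ψ*·x²·ψ dx = 1.7290, so ⟨x²⟩ = 1.7290 / 1.9733.
⟨x²⟩ = 0.87616.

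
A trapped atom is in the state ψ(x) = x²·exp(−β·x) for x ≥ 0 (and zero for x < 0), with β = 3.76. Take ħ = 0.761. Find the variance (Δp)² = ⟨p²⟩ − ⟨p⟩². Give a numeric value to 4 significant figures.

Compute ⟨p⟩ and ⟨p²⟩ separately; (Δp)² = ⟨p²⟩ − ⟨p⟩².
Differentiate x²·exp(−β·x) with the product rule; every integrand then reduces to terms xʲ·e^(−2βx) on [0, ∞), with ∫₀^∞ xʲ·e^(−2βx) dx = j!/(2β)^(j+1).
Normalization: ∫|ψ|² dx = 0.00099798.
⟨p⟩ = 0.0000 and ⟨p²⟩ = 2.7291.
(Δp)² = 2.7291 − (0.0000)² = 2.7291.

2.729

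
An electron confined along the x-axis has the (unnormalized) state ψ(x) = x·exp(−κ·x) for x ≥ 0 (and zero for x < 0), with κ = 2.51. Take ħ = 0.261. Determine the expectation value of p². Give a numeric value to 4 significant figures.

0.4292

p² ψ = −ħ² d²ψ/dx²; ⟨p²⟩ = −ħ² ∫ ψ*·ψ'' dx / ∫|ψ|² dx.
Differentiate x·exp(−κ·x) with the product rule; every integrand then reduces to terms xʲ·e^(−2κx) on [0, ∞), with ∫₀^∞ xʲ·e^(−2κx) dx = j!/(2κ)^(j+1).
State is unnormalized: ∫|ψ|² dx = 0.015810, and ∫ψ*·(−ħ² ψ'') dx = 0.0067850, so ⟨p²⟩ = 0.0067850 / 0.015810.
⟨p²⟩ = 0.42917.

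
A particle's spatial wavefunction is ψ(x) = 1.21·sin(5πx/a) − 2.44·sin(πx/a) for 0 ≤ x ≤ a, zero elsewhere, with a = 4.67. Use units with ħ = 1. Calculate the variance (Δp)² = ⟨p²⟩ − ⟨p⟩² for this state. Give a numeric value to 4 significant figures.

Compute ⟨p⟩ and ⟨p²⟩ separately; (Δp)² = ⟨p²⟩ − ⟨p⟩².
d²/dx² sin(jπx/a) = −(jπ/a)²·sin(jπx/a); on 0 ≤ x ≤ a, ∫sin²(jπx/a) dx = a/2 and ∫sin(jπx/a)·sin(lπx/a) dx = 0 for j ≠ l, so only diagonal terms survive in ∫|ψ|² and ∫ψ·ψ″; ∫ψ·ψ′ dx = [ψ²/2] between the walls = 0.
Normalization: ∫|ψ|² dx = 17.320.
⟨p⟩ = 0.0000 and ⟨p²⟩ = 2.5963.
(Δp)² = 2.5963 − (0.0000)² = 2.5963.

2.596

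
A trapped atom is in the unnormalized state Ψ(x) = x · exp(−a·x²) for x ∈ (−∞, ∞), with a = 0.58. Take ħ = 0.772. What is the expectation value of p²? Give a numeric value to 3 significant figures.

p² Ψ = −ħ² d²Ψ/dx²; ⟨p²⟩ = −ħ² ∫ Ψ*·Ψ'' dx / ∫|Ψ|² dx.
Expand each integrand as polynomial × e^(−2ax²) and use ∫x^(2j)·e^(−2ax²) dx = (2j−1)!!/(4a)^j · √(π/(2a)), odd powers → 0; here √(π/(2a)) = 1.6457. Differentiate with the product rule, d/dx e^(−ax²) = −2ax·e^(−ax²).
State is unnormalized: ∫|Ψ|² dx = 0.70935, and ∫Ψ*·(−ħ² Ψ'') dx = 0.73560, so ⟨p²⟩ = 0.73560 / 0.70935.
⟨p²⟩ = 1.0370.

1.04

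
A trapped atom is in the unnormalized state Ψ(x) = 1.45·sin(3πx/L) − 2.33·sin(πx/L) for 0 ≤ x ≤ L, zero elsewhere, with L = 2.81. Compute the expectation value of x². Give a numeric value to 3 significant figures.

2.06

⟨x²⟩ = ∫ x²·|Ψ|² dx / ∫|Ψ|² dx (integrals over the domain).
On 0 ≤ x ≤ L (j ≠ l): ∫sin²(jπx/L) dx = L/2, ∫sin(jπx/L)·sin(lπx/L) dx = 0; diagonal moments ∫x·sin²(jπx/L) dx = L²/4, ∫x²·sin²(jπx/L) dx = L³·(1/6 − 1/(4j²π²)); cross terms ∫x·sin(jπx/L)·sin(lπx/L) dx = 0 for j + l even and −4jlL²/(π²(j² − l²)²) for j + l odd, ∫x²·sin(jπx/L)·sin(lπx/L) dx = (−1)^(j+l)·4jlL³/(π²(j² − l²)²); higher powers the same way via product-to-sum and parts.
State is unnormalized: ∫|Ψ|² dx = 10.582, and ∫Ψ*·x²·Ψ dx = 21.820, so ⟨x²⟩ = 21.820 / 10.582.
⟨x²⟩ = 2.0621.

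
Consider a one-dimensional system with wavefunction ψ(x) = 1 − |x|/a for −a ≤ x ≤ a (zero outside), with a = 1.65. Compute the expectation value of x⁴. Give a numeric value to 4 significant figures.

⟨x⁴⟩ = ∫ x⁴·|ψ|² dx / ∫|ψ|² dx (integrals over the domain).
ψ is even, so ∫ over [−a, a] = 2∫₀ᵃ with ψ = 1 − x/a there: ∫₀ᵃ (1 − x/a)² dx = a/3, ∫₀ᵃ x²(1 − x/a)² dx = a³/30, ∫₀ᵃ x⁴(1 − x/a)² dx = a⁵/105.
State is unnormalized: ∫|ψ|² dx = 1.1000, and ∫ψ*·x⁴·ψ dx = 0.23295, so ⟨x⁴⟩ = 0.23295 / 1.1000.
⟨x⁴⟩ = 0.21177.

0.2118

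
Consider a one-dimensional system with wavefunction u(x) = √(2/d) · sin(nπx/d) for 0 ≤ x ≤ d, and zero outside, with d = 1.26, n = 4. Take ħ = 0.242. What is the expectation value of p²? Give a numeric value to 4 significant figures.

5.825

p² u = −ħ² d²u/dx²; ⟨p²⟩ = −ħ² ∫ u*·u'' dx.
d/dx sin(nπx/d) = (nπ/d)·cos(nπx/d) and d²/dx² sin(nπx/d) = −(nπ/d)²·sin(nπx/d); on 0 ≤ x ≤ d, ∫sin²(nπx/d) dx = d/2 and ∫sin(nπx/d)·cos(nπx/d) dx = 0.
⟨p²⟩ = 5.8252.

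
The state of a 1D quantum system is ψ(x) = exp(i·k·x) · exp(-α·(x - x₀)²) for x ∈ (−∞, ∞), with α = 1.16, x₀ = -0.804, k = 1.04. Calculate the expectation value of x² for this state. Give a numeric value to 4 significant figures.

0.8619

⟨x²⟩ = ∫ x²·|ψ|² dx / ∫|ψ|² dx (integrals over the domain).
Gaussian moments (u = x − x₀): ∫u^(2j)·e^(−2αu²) du = (2j−1)!!/(4α)^j · √(π/(2α)), odd powers integrate to 0; here √(π/(2α)) = 1.1637.
State is unnormalized: ∫|ψ|² dx = 1.1637, and ∫ψ*·x²·ψ dx = 1.0030, so ⟨x²⟩ = 1.0030 / 1.1637.
⟨x²⟩ = 0.86193.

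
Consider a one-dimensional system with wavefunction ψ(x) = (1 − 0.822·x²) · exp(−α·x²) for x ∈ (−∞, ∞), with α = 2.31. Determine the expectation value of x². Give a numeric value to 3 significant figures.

⟨x²⟩ = ∫ x²·|ψ|² dx / ∫|ψ|² dx (integrals over the domain).
Expand each integrand as polynomial × e^(−2αx²) and use ∫x^(2j)·e^(−2αx²) dx = (2j−1)!!/(4α)^j · √(π/(2α)), odd powers → 0; here √(π/(2α)) = 0.82462.
State is unnormalized: ∫|ψ|² dx = 0.69748, and ∫ψ*·x²·ψ dx = 0.052203, so ⟨x²⟩ = 0.052203 / 0.69748.
⟨x²⟩ = 0.074845.

0.0748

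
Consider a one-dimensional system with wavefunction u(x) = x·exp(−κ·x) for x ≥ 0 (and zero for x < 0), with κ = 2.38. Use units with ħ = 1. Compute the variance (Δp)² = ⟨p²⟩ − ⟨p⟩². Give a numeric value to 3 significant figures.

Compute ⟨p⟩ and ⟨p²⟩ separately; (Δp)² = ⟨p²⟩ − ⟨p⟩².
Differentiate x·exp(−κ·x) with the product rule; every integrand then reduces to terms xʲ·e^(−2κx) on [0, ∞), with ∫₀^∞ xʲ·e^(−2κx) dx = j!/(2κ)^(j+1).
Normalization: ∫|u|² dx = 0.018544.
⟨p⟩ = 0.0000 and ⟨p²⟩ = 5.6644.
(Δp)² = 5.6644 − (0.0000)² = 5.6644.

5.66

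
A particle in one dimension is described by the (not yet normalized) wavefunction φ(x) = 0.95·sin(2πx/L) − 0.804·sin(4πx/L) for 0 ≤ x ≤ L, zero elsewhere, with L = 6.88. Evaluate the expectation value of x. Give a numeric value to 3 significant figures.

3.44

⟨x⟩ = ∫ x·|φ|² dx / ∫|φ|² dx (integrals over the domain).
On 0 ≤ x ≤ L (j ≠ l): ∫sin²(jπx/L) dx = L/2, ∫sin(jπx/L)·sin(lπx/L) dx = 0; diagonal moments ∫x·sin²(jπx/L) dx = L²/4, ∫x²·sin²(jπx/L) dx = L³·(1/6 − 1/(4j²π²)); cross terms ∫x·sin(jπx/L)·sin(lπx/L) dx = 0 for j + l even and −4jlL²/(π²(j² − l²)²) for j + l odd, ∫x²·sin(jπx/L)·sin(lπx/L) dx = (−1)^(j+l)·4jlL³/(π²(j² − l²)²); higher powers the same way via product-to-sum and parts.
State is unnormalized: ∫|φ|² dx = 5.3283, and ∫φ*·x·φ dx = 18.329, so ⟨x⟩ = 18.329 / 5.3283.
⟨x⟩ = 3.4400.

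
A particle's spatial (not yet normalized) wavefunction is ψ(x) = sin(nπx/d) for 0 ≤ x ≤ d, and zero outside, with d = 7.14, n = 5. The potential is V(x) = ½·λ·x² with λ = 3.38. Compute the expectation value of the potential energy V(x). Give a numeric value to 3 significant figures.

28.5

⟨V⟩ = ∫ V(x)·|ψ|² dx / ∫|ψ|² dx.
With sin²θ = (1 − cos2θ)/2 on 0 ≤ x ≤ d: ∫sin²(nπx/d) dx = d/2, ∫x·sin²(nπx/d) dx = d²/4, ∫x²·sin²(nπx/d) dx = d³·(1/6 − 1/(4n²π²)); higher powers xᵏ the same way, integrating xᵏ·cos(2nπx/d) by parts.
State is unnormalized: ∫|ψ|² dx = 3.5700, and ∫ψ*·V(x)·ψ dx = 101.90, so ⟨V⟩ = 101.90 / 3.5700.
⟨V⟩ = 28.544.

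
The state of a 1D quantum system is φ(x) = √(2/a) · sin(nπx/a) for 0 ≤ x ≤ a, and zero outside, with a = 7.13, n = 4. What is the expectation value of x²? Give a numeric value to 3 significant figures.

16.8

⟨x²⟩ = ∫ x²·|φ|² dx (integrals over the domain).
With sin²θ = (1 − cos2θ)/2 on 0 ≤ x ≤ a: ∫sin²(nπx/a) dx = a/2, ∫x·sin²(nπx/a) dx = a²/4, ∫x²·sin²(nπx/a) dx = a³·(1/6 − 1/(4n²π²)); higher powers xᵏ the same way, integrating xᵏ·cos(2nπx/a) by parts.
⟨x²⟩ = 16.785.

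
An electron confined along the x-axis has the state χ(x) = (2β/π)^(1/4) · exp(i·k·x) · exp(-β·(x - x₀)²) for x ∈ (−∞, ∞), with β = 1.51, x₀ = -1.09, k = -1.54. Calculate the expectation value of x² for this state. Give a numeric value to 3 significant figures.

⟨x²⟩ = ∫ x²·|χ|² dx (integrals over the domain).
Gaussian moments (u = x − x₀): ∫u^(2j)·e^(−2βu²) du = (2j−1)!!/(4β)^j · √(π/(2β)), odd powers integrate to 0; here √(π/(2β)) = 1.0199.
⟨x²⟩ = 1.3537.

1.35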